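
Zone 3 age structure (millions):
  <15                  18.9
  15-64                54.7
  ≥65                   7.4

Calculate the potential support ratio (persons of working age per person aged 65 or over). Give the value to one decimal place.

Potential support ratio = 54.7 / 7.4 = 7.4

Potential support ratio: 7.4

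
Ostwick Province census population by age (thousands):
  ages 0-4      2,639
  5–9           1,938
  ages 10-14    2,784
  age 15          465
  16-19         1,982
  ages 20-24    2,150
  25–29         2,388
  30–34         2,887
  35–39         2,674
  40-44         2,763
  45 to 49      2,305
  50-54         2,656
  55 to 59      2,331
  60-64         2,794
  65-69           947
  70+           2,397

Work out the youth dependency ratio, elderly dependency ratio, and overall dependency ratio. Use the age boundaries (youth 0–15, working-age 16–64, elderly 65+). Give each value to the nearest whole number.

Youth dependency ratio: 31
Old-age dependency ratio: 13
Total dependency ratio: 45

0–15: 2,639 + 1,938 + 2,784 + 465 = 7,826
16–64: 1,982 + 2,150 + 2,388 + 2,887 + 2,674 + 2,763 + 2,305 + 2,656 + 2,331 + 2,794 = 24,930
65+: 947 + 2,397 = 3,344
Youth dependency ratio = 7,826 / 24,930 × 100 = 31
Old-age dependency ratio = 3,344 / 24,930 × 100 = 13
Total dependency ratio = (7,826 + 3,344) / 24,930 × 100 = 11,170 / 24,930 × 100 = 45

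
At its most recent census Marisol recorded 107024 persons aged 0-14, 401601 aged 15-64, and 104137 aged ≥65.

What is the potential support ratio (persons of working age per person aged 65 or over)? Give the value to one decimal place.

Potential support ratio = 401601 / 104137 = 3.9

Potential support ratio: 3.9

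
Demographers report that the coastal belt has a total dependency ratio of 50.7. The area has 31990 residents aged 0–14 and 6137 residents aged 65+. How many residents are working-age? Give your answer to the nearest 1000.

Working-age: 75000

Total dependency ratio = (youth + elderly) / working-age × 100
50.7 = (31990 + 6137) / W × 100
⇒ 75000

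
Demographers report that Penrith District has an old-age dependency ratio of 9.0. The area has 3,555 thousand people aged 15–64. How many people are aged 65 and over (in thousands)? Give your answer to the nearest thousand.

Aged 65 and over: 320

Old-age dependency ratio = elderly / working-age × 100
9.0 = E / 3,555 × 100
⇒ 320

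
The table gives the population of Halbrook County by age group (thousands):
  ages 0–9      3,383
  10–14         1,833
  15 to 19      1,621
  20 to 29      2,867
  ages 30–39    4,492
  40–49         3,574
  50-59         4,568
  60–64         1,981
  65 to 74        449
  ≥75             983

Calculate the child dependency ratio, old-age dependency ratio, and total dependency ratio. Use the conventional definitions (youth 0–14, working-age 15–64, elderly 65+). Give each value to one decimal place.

Youth dependency ratio: 27.3
Old-age dependency ratio: 7.5
Total dependency ratio: 34.8

0–14: 3,383 + 1,833 = 5,216
15–64: 1,621 + 2,867 + 4,492 + 3,574 + 4,568 + 1,981 = 19,103
65+: 449 + 983 = 1,432
Youth dependency ratio = 5,216 / 19,103 × 100 = 27.3
Old-age dependency ratio = 1,432 / 19,103 × 100 = 7.5
Total dependency ratio = (5,216 + 1,432) / 19,103 × 100 = 6,648 / 19,103 × 100 = 34.8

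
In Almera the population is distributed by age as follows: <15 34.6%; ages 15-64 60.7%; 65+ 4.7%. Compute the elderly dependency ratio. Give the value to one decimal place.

Old-age dependency ratio = 4.7 / 60.7 × 100 = 7.7

Old-age dependency ratio: 7.7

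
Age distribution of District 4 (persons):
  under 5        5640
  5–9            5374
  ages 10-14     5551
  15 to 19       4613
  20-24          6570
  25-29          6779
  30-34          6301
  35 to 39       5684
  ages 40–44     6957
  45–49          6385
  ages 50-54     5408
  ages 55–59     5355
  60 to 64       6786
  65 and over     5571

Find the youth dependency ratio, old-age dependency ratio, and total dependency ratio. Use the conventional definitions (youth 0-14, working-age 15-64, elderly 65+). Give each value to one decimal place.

0–14: 5640 + 5374 + 5551 = 16565
15–64: 4613 + 6570 + 6779 + 6301 + 5684 + 6957 + 6385 + 5408 + 5355 + 6786 = 60838
65+: 5571
Youth dependency ratio = 16565 / 60838 × 100 = 27.2
Old-age dependency ratio = 5571 / 60838 × 100 = 9.2
Total dependency ratio = (16565 + 5571) / 60838 × 100 = 22136 / 60838 × 100 = 36.4

Youth dependency ratio: 27.2
Old-age dependency ratio: 9.2
Total dependency ratio: 36.4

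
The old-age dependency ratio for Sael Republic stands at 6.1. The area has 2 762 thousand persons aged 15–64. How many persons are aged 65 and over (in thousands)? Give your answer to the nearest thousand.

Old-age dependency ratio = elderly / working-age × 100
6.1 = E / 2 762 × 100
⇒ 168

Aged 65 and over: 168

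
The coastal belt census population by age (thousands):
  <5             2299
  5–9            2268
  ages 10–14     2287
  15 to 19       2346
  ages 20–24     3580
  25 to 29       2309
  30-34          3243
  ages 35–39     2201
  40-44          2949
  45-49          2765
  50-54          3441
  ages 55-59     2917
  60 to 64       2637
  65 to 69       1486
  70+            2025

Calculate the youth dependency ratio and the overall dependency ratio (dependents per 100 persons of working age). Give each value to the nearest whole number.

Youth dependency ratio: 24
Total dependency ratio: 37

0–14: 2299 + 2268 + 2287 = 6854
15–64: 2346 + 3580 + 2309 + 3243 + 2201 + 2949 + 2765 + 3441 + 2917 + 2637 = 28388
65+: 1486 + 2025 = 3511
Youth dependency ratio = 6854 / 28388 × 100 = 24
Total dependency ratio = (6854 + 3511) / 28388 × 100 = 10365 / 28388 × 100 = 37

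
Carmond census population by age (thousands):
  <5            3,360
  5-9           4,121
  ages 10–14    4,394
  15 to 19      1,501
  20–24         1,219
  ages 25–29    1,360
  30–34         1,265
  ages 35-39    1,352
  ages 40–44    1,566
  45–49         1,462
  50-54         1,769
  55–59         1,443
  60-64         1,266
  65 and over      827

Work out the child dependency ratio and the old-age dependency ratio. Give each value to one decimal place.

0–14: 3,360 + 4,121 + 4,394 = 11,875
15–64: 1,501 + 1,219 + 1,360 + 1,265 + 1,352 + 1,566 + 1,462 + 1,769 + 1,443 + 1,266 = 14,203
65+: 827
Youth dependency ratio = 11,875 / 14,203 × 100 = 83.6
Old-age dependency ratio = 827 / 14,203 × 100 = 5.8

Youth dependency ratio: 83.6
Old-age dependency ratio: 5.8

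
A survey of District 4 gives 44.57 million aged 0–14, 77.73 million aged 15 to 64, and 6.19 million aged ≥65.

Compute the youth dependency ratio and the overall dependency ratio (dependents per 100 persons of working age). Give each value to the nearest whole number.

Youth dependency ratio = 44.57 / 77.73 × 100 = 57
Total dependency ratio = (44.57 + 6.19) / 77.73 × 100 = 50.76 / 77.73 × 100 = 65

Youth dependency ratio: 57
Total dependency ratio: 65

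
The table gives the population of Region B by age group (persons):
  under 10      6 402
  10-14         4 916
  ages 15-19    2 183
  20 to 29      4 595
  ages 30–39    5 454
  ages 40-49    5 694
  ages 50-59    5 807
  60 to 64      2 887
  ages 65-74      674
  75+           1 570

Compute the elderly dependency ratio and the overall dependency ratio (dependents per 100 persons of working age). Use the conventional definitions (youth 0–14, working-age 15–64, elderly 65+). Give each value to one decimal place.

Old-age dependency ratio: 8.4
Total dependency ratio: 50.9

0–14: 6 402 + 4 916 = 11 318
15–64: 2 183 + 4 595 + 5 454 + 5 694 + 5 807 + 2 887 = 26 620
65+: 674 + 1 570 = 2 244
Old-age dependency ratio = 2 244 / 26 620 × 100 = 8.4
Total dependency ratio = (11 318 + 2 244) / 26 620 × 100 = 13 562 / 26 620 × 100 = 50.9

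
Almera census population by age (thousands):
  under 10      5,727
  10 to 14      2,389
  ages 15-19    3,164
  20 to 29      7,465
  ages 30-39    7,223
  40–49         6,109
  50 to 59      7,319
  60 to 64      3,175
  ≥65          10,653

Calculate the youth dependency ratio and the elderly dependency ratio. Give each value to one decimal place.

0–14: 5,727 + 2,389 = 8,116
15–64: 3,164 + 7,465 + 7,223 + 6,109 + 7,319 + 3,175 = 34,455
65+: 10,653
Youth dependency ratio = 8,116 / 34,455 × 100 = 23.6
Old-age dependency ratio = 10,653 / 34,455 × 100 = 30.9

Youth dependency ratio: 23.6
Old-age dependency ratio: 30.9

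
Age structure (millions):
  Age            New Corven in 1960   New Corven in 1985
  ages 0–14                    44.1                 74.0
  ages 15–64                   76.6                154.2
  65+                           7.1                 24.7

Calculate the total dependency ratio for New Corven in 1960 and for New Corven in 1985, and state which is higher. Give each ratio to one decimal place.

New Corven in 1960: 66.8
New Corven in 1985: 64.0
Higher: New Corven in 1960

New Corven in 1960: (44.1 + 7.1) / 76.6 × 100 = 51.2 / 76.6 × 100 = 66.8
New Corven in 1985: (74.0 + 24.7) / 154.2 × 100 = 98.7 / 154.2 × 100 = 64.0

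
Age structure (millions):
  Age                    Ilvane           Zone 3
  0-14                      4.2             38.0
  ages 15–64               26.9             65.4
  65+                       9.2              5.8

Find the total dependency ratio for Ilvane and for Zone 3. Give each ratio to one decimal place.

Ilvane: 49.8
Zone 3: 67.0

Ilvane: (4.2 + 9.2) / 26.9 × 100 = 13.4 / 26.9 × 100 = 49.8
Zone 3: (38.0 + 5.8) / 65.4 × 100 = 43.8 / 65.4 × 100 = 67.0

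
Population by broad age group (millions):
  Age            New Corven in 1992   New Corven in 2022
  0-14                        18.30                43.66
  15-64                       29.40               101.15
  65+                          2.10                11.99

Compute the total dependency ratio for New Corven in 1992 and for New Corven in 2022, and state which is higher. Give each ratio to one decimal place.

New Corven in 1992: (18.30 + 2.10) / 29.40 × 100 = 20.40 / 29.40 × 100 = 69.4
New Corven in 2022: (43.66 + 11.99) / 101.15 × 100 = 55.65 / 101.15 × 100 = 55.0

New Corven in 1992: 69.4
New Corven in 2022: 55.0
Higher: New Corven in 1992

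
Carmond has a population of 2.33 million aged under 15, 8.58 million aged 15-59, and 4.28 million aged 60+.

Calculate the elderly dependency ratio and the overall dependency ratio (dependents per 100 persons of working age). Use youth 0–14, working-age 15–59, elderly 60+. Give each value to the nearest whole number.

Old-age dependency ratio = 4.28 / 8.58 × 100 = 50
Total dependency ratio = (2.33 + 4.28) / 8.58 × 100 = 6.61 / 8.58 × 100 = 77

Old-age dependency ratio: 50
Total dependency ratio: 77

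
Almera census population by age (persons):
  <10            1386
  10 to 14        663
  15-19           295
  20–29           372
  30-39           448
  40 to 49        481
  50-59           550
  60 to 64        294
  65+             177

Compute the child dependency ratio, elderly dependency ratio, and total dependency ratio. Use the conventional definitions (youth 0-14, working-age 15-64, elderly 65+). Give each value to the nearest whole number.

Youth dependency ratio: 84
Old-age dependency ratio: 7
Total dependency ratio: 91

0–14: 1386 + 663 = 2049
15–64: 295 + 372 + 448 + 481 + 550 + 294 = 2440
65+: 177
Youth dependency ratio = 2049 / 2440 × 100 = 84
Old-age dependency ratio = 177 / 2440 × 100 = 7
Total dependency ratio = (2049 + 177) / 2440 × 100 = 2226 / 2440 × 100 = 91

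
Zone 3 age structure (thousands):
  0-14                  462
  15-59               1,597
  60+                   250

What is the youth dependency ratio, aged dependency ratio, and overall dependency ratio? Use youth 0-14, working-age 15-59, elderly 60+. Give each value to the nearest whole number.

Youth dependency ratio = 462 / 1,597 × 100 = 29
Old-age dependency ratio = 250 / 1,597 × 100 = 16
Total dependency ratio = (462 + 250) / 1,597 × 100 = 712 / 1,597 × 100 = 45

Youth dependency ratio: 29
Old-age dependency ratio: 16
Total dependency ratio: 45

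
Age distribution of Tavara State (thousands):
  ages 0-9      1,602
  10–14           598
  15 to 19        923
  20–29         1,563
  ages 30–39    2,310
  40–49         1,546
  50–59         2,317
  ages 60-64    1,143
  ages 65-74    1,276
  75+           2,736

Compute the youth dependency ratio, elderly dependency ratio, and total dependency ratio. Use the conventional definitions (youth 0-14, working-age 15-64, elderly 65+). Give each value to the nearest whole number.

0–14: 1,602 + 598 = 2,200
15–64: 923 + 1,563 + 2,310 + 1,546 + 2,317 + 1,143 = 9,802
65+: 1,276 + 2,736 = 4,012
Youth dependency ratio = 2,200 / 9,802 × 100 = 22
Old-age dependency ratio = 4,012 / 9,802 × 100 = 41
Total dependency ratio = (2,200 + 4,012) / 9,802 × 100 = 6,212 / 9,802 × 100 = 63

Youth dependency ratio: 22
Old-age dependency ratio: 41
Total dependency ratio: 63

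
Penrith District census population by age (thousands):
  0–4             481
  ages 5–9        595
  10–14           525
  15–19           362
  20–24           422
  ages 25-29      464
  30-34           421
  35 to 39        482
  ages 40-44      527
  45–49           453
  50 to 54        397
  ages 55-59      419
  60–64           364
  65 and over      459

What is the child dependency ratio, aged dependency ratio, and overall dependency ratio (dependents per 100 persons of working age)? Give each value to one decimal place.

Youth dependency ratio: 37.1
Old-age dependency ratio: 10.6
Total dependency ratio: 47.8

0–14: 481 + 595 + 525 = 1,601
15–64: 362 + 422 + 464 + 421 + 482 + 527 + 453 + 397 + 419 + 364 = 4,311
65+: 459
Youth dependency ratio = 1,601 / 4,311 × 100 = 37.1
Old-age dependency ratio = 459 / 4,311 × 100 = 10.6
Total dependency ratio = (1,601 + 459) / 4,311 × 100 = 2,060 / 4,311 × 100 = 47.8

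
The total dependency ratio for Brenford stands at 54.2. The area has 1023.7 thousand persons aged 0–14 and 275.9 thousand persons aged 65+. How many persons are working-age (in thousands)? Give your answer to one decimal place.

Total dependency ratio = (youth + elderly) / working-age × 100
54.2 = (1023.7 + 275.9) / W × 100
⇒ 2397.8

Working-age: 2397.8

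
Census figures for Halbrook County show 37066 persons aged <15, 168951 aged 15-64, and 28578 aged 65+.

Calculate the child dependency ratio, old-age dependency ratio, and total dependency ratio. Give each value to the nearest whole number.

Youth dependency ratio = 37066 / 168951 × 100 = 22
Old-age dependency ratio = 28578 / 168951 × 100 = 17
Total dependency ratio = (37066 + 28578) / 168951 × 100 = 65644 / 168951 × 100 = 39

Youth dependency ratio: 22
Old-age dependency ratio: 17
Total dependency ratio: 39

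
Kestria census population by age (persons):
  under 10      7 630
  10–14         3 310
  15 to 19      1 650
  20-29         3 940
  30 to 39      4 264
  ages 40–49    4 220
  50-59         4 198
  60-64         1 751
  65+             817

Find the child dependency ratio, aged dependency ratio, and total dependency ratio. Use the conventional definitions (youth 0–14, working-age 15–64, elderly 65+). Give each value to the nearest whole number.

Youth dependency ratio: 55
Old-age dependency ratio: 4
Total dependency ratio: 59

0–14: 7 630 + 3 310 = 10 940
15–64: 1 650 + 3 940 + 4 264 + 4 220 + 4 198 + 1 751 = 20 023
65+: 817
Youth dependency ratio = 10 940 / 20 023 × 100 = 55
Old-age dependency ratio = 817 / 20 023 × 100 = 4
Total dependency ratio = (10 940 + 817) / 20 023 × 100 = 11 757 / 20 023 × 100 = 59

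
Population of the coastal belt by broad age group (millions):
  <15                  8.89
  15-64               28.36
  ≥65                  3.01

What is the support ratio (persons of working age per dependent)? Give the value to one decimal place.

Support ratio = 28.36 / (8.89 + 3.01) = 28.36 / 11.90 = 2.4

Support ratio: 2.4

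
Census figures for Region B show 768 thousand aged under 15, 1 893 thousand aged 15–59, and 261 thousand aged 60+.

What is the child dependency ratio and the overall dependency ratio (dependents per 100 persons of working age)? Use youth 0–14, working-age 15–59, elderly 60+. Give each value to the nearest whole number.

Youth dependency ratio = 768 / 1 893 × 100 = 41
Total dependency ratio = (768 + 261) / 1 893 × 100 = 1 029 / 1 893 × 100 = 54

Youth dependency ratio: 41
Total dependency ratio: 54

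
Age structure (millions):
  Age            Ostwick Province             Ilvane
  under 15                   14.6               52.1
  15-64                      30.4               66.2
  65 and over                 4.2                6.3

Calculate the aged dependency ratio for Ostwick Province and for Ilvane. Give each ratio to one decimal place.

Ostwick Province: 13.8
Ilvane: 9.5

Ostwick Province: 4.2 / 30.4 × 100 = 13.8
Ilvane: 6.3 / 66.2 × 100 = 9.5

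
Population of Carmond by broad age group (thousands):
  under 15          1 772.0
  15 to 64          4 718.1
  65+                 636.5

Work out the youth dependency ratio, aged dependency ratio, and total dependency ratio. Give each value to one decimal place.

Youth dependency ratio = 1 772.0 / 4 718.1 × 100 = 37.6
Old-age dependency ratio = 636.5 / 4 718.1 × 100 = 13.5
Total dependency ratio = (1 772.0 + 636.5) / 4 718.1 × 100 = 2 408.5 / 4 718.1 × 100 = 51.0

Youth dependency ratio: 37.6
Old-age dependency ratio: 13.5
Total dependency ratio: 51.0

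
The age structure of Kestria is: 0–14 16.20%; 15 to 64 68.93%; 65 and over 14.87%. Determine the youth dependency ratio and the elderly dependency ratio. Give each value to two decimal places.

Youth dependency ratio = 16.20 / 68.93 × 100 = 23.50
Old-age dependency ratio = 14.87 / 68.93 × 100 = 21.57

Youth dependency ratio: 23.50
Old-age dependency ratio: 21.57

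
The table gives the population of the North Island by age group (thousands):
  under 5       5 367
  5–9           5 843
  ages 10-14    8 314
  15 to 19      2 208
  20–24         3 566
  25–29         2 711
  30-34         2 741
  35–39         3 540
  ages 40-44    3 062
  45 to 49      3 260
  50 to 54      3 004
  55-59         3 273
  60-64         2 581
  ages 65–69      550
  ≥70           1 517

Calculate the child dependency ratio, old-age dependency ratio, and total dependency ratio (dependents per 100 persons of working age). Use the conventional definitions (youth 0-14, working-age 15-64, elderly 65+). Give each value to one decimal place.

0–14: 5 367 + 5 843 + 8 314 = 19 524
15–64: 2 208 + 3 566 + 2 711 + 2 741 + 3 540 + 3 062 + 3 260 + 3 004 + 3 273 + 2 581 = 29 946
65+: 550 + 1 517 = 2 067
Youth dependency ratio = 19 524 / 29 946 × 100 = 65.2
Old-age dependency ratio = 2 067 / 29 946 × 100 = 6.9
Total dependency ratio = (19 524 + 2 067) / 29 946 × 100 = 21 591 / 29 946 × 100 = 72.1

Youth dependency ratio: 65.2
Old-age dependency ratio: 6.9
Total dependency ratio: 72.1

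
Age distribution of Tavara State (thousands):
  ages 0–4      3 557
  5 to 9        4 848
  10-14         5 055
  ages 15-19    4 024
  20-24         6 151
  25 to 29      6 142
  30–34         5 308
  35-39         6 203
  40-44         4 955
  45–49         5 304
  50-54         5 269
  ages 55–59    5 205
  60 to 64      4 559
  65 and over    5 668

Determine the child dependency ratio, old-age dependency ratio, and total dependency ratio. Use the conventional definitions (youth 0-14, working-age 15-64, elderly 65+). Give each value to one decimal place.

Youth dependency ratio: 25.3
Old-age dependency ratio: 10.7
Total dependency ratio: 36.0

0–14: 3 557 + 4 848 + 5 055 = 13 460
15–64: 4 024 + 6 151 + 6 142 + 5 308 + 6 203 + 4 955 + 5 304 + 5 269 + 5 205 + 4 559 = 53 120
65+: 5 668
Youth dependency ratio = 13 460 / 53 120 × 100 = 25.3
Old-age dependency ratio = 5 668 / 53 120 × 100 = 10.7
Total dependency ratio = (13 460 + 5 668) / 53 120 × 100 = 19 128 / 53 120 × 100 = 36.0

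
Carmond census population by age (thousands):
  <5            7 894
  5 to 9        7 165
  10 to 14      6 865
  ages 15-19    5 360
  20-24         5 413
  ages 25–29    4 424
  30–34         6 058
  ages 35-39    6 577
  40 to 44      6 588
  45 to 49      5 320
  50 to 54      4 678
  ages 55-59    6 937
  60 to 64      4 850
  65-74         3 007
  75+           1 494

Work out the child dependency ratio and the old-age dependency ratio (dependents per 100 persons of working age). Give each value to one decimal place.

0–14: 7 894 + 7 165 + 6 865 = 21 924
15–64: 5 360 + 5 413 + 4 424 + 6 058 + 6 577 + 6 588 + 5 320 + 4 678 + 6 937 + 4 850 = 56 205
65+: 3 007 + 1 494 = 4 501
Youth dependency ratio = 21 924 / 56 205 × 100 = 39.0
Old-age dependency ratio = 4 501 / 56 205 × 100 = 8.0

Youth dependency ratio: 39.0
Old-age dependency ratio: 8.0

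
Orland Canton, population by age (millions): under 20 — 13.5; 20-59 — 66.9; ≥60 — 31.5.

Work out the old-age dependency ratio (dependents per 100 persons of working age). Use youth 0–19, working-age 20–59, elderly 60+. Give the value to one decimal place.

Old-age dependency ratio = 31.5 / 66.9 × 100 = 47.1

Old-age dependency ratio: 47.1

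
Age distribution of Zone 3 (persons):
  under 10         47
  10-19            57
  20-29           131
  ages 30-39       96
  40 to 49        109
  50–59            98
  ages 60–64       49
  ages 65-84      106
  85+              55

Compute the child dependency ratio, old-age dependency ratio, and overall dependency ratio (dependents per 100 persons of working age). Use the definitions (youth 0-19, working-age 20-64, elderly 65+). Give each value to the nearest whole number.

0–19: 47 + 57 = 104
20–64: 131 + 96 + 109 + 98 + 49 = 483
65+: 106 + 55 = 161
Youth dependency ratio = 104 / 483 × 100 = 22
Old-age dependency ratio = 161 / 483 × 100 = 33
Total dependency ratio = (104 + 161) / 483 × 100 = 265 / 483 × 100 = 55

Youth dependency ratio: 22
Old-age dependency ratio: 33
Total dependency ratio: 55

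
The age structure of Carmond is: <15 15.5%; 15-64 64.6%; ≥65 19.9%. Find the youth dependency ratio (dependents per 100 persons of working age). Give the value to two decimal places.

Youth dependency ratio: 23.99

Youth dependency ratio = 15.5 / 64.6 × 100 = 23.99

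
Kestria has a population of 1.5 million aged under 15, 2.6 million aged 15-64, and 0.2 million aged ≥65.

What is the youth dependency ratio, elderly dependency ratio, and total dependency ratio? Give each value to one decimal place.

Youth dependency ratio: 57.7
Old-age dependency ratio: 7.7
Total dependency ratio: 65.4

Youth dependency ratio = 1.5 / 2.6 × 100 = 57.7
Old-age dependency ratio = 0.2 / 2.6 × 100 = 7.7
Total dependency ratio = (1.5 + 0.2) / 2.6 × 100 = 1.7 / 2.6 × 100 = 65.4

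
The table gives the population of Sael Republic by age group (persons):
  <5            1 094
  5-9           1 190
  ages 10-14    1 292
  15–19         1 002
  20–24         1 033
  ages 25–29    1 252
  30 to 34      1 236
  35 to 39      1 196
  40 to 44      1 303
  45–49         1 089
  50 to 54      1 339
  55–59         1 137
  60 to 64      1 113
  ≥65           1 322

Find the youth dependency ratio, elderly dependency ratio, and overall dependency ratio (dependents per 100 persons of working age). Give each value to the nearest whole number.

0–14: 1 094 + 1 190 + 1 292 = 3 576
15–64: 1 002 + 1 033 + 1 252 + 1 236 + 1 196 + 1 303 + 1 089 + 1 339 + 1 137 + 1 113 = 11 700
65+: 1 322
Youth dependency ratio = 3 576 / 11 700 × 100 = 31
Old-age dependency ratio = 1 322 / 11 700 × 100 = 11
Total dependency ratio = (3 576 + 1 322) / 11 700 × 100 = 4 898 / 11 700 × 100 = 42

Youth dependency ratio: 31
Old-age dependency ratio: 11
Total dependency ratio: 42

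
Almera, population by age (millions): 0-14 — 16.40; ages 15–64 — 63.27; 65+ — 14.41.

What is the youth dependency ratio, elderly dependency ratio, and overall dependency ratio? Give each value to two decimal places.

Youth dependency ratio: 25.92
Old-age dependency ratio: 22.78
Total dependency ratio: 48.70

Youth dependency ratio = 16.40 / 63.27 × 100 = 25.92
Old-age dependency ratio = 14.41 / 63.27 × 100 = 22.78
Total dependency ratio = (16.40 + 14.41) / 63.27 × 100 = 30.81 / 63.27 × 100 = 48.70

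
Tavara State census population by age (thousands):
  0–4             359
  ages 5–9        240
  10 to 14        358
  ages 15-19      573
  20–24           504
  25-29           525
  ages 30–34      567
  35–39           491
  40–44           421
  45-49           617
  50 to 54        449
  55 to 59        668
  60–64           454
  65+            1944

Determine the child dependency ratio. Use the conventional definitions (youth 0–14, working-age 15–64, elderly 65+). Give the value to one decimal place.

0–14: 359 + 240 + 358 = 957
15–64: 573 + 504 + 525 + 567 + 491 + 421 + 617 + 449 + 668 + 454 = 5269
65+: 1944
Youth dependency ratio = 957 / 5269 × 100 = 18.2

Youth dependency ratio: 18.2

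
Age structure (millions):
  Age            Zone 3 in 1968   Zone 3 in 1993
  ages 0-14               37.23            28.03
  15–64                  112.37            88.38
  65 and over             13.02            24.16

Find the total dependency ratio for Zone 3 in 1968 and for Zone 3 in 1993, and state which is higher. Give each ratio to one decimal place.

Zone 3 in 1968: (37.23 + 13.02) / 112.37 × 100 = 50.25 / 112.37 × 100 = 44.7
Zone 3 in 1993: (28.03 + 24.16) / 88.38 × 100 = 52.19 / 88.38 × 100 = 59.1

Zone 3 in 1968: 44.7
Zone 3 in 1993: 59.1
Higher: Zone 3 in 1993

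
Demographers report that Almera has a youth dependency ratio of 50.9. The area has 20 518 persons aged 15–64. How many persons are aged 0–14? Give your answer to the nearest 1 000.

Aged 0–14: 10 000

Youth dependency ratio = youth / working-age × 100
50.9 = Y / 20 518 × 100
⇒ 10 000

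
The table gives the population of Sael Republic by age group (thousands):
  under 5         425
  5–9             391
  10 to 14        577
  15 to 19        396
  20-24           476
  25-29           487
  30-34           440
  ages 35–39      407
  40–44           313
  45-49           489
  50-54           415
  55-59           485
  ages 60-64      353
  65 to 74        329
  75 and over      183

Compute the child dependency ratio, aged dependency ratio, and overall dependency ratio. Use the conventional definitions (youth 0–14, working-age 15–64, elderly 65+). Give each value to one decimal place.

Youth dependency ratio: 32.7
Old-age dependency ratio: 12.0
Total dependency ratio: 44.7

0–14: 425 + 391 + 577 = 1,393
15–64: 396 + 476 + 487 + 440 + 407 + 313 + 489 + 415 + 485 + 353 = 4,261
65+: 329 + 183 = 512
Youth dependency ratio = 1,393 / 4,261 × 100 = 32.7
Old-age dependency ratio = 512 / 4,261 × 100 = 12.0
Total dependency ratio = (1,393 + 512) / 4,261 × 100 = 1,905 / 4,261 × 100 = 44.7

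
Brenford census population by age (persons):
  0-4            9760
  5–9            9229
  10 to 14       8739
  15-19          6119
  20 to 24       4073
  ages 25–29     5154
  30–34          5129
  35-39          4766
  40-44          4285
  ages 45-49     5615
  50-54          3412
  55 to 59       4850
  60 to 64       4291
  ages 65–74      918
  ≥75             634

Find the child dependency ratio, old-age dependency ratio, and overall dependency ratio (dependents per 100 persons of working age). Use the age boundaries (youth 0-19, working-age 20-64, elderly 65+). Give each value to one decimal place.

0–19: 9760 + 9229 + 8739 + 6119 = 33847
20–64: 4073 + 5154 + 5129 + 4766 + 4285 + 5615 + 3412 + 4850 + 4291 = 41575
65+: 918 + 634 = 1552
Youth dependency ratio = 33847 / 41575 × 100 = 81.4
Old-age dependency ratio = 1552 / 41575 × 100 = 3.7
Total dependency ratio = (33847 + 1552) / 41575 × 100 = 35399 / 41575 × 100 = 85.1

Youth dependency ratio: 81.4
Old-age dependency ratio: 3.7
Total dependency ratio: 85.1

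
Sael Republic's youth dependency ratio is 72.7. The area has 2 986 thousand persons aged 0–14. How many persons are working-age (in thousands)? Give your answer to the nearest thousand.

Working-age: 4 107

Youth dependency ratio = youth / working-age × 100
72.7 = 2 986 / W × 100
⇒ 4 107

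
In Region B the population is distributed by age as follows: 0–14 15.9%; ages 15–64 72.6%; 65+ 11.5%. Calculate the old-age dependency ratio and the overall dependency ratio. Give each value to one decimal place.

Old-age dependency ratio = 11.5 / 72.6 × 100 = 15.8
Total dependency ratio = (15.9 + 11.5) / 72.6 × 100 = 27.4 / 72.6 × 100 = 37.7

Old-age dependency ratio: 15.8
Total dependency ratio: 37.7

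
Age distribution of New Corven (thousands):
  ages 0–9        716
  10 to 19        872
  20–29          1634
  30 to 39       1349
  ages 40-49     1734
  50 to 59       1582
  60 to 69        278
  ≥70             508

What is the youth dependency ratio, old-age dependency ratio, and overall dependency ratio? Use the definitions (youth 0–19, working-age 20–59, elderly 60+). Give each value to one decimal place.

Youth dependency ratio: 25.2
Old-age dependency ratio: 12.5
Total dependency ratio: 37.7

0–19: 716 + 872 = 1588
20–59: 1634 + 1349 + 1734 + 1582 = 6299
60+: 278 + 508 = 786
Youth dependency ratio = 1588 / 6299 × 100 = 25.2
Old-age dependency ratio = 786 / 6299 × 100 = 12.5
Total dependency ratio = (1588 + 786) / 6299 × 100 = 2374 / 6299 × 100 = 37.7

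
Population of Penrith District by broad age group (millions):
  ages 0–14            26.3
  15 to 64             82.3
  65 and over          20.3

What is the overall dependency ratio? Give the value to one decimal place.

Total dependency ratio: 56.6

Total dependency ratio = (26.3 + 20.3) / 82.3 × 100 = 46.6 / 82.3 × 100 = 56.6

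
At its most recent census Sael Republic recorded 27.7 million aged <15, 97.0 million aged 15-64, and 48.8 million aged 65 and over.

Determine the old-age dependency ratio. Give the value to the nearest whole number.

Old-age dependency ratio = 48.8 / 97.0 × 100 = 50

Old-age dependency ratio: 50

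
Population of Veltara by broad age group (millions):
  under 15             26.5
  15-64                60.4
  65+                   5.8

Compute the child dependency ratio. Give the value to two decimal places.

Youth dependency ratio = 26.5 / 60.4 × 100 = 43.87

Youth dependency ratio: 43.87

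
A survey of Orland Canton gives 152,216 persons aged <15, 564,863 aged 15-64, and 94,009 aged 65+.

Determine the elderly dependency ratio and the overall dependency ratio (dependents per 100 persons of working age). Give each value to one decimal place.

Old-age dependency ratio = 94,009 / 564,863 × 100 = 16.6
Total dependency ratio = (152,216 + 94,009) / 564,863 × 100 = 246,225 / 564,863 × 100 = 43.6

Old-age dependency ratio: 16.6
Total dependency ratio: 43.6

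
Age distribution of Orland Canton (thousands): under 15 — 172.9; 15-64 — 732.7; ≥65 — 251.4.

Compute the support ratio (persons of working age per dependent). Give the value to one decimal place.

Support ratio: 1.7

Support ratio = 732.7 / (172.9 + 251.4) = 732.7 / 424.3 = 1.7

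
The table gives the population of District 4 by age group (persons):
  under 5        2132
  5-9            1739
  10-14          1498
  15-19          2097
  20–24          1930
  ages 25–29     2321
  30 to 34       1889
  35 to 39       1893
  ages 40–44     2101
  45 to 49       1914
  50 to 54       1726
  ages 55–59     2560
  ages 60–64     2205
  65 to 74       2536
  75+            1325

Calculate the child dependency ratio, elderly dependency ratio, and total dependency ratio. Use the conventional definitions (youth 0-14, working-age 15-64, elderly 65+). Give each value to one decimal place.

0–14: 2132 + 1739 + 1498 = 5369
15–64: 2097 + 1930 + 2321 + 1889 + 1893 + 2101 + 1914 + 1726 + 2560 + 2205 = 20636
65+: 2536 + 1325 = 3861
Youth dependency ratio = 5369 / 20636 × 100 = 26.0
Old-age dependency ratio = 3861 / 20636 × 100 = 18.7
Total dependency ratio = (5369 + 3861) / 20636 × 100 = 9230 / 20636 × 100 = 44.7

Youth dependency ratio: 26.0
Old-age dependency ratio: 18.7
Total dependency ratio: 44.7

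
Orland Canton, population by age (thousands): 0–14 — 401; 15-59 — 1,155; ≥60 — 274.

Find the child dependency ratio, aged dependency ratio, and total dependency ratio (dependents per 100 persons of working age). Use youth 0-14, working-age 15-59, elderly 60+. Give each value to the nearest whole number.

Youth dependency ratio = 401 / 1,155 × 100 = 35
Old-age dependency ratio = 274 / 1,155 × 100 = 24
Total dependency ratio = (401 + 274) / 1,155 × 100 = 675 / 1,155 × 100 = 58

Youth dependency ratio: 35
Old-age dependency ratio: 24
Total dependency ratio: 58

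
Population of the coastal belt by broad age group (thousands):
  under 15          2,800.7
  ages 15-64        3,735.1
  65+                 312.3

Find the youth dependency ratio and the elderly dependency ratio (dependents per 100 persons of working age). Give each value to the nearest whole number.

Youth dependency ratio: 75
Old-age dependency ratio: 8

Youth dependency ratio = 2,800.7 / 3,735.1 × 100 = 75
Old-age dependency ratio = 312.3 / 3,735.1 × 100 = 8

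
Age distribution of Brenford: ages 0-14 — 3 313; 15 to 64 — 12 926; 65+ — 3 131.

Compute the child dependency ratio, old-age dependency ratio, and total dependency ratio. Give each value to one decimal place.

Youth dependency ratio: 25.6
Old-age dependency ratio: 24.2
Total dependency ratio: 49.9

Youth dependency ratio = 3 313 / 12 926 × 100 = 25.6
Old-age dependency ratio = 3 131 / 12 926 × 100 = 24.2
Total dependency ratio = (3 313 + 3 131) / 12 926 × 100 = 6 444 / 12 926 × 100 = 49.9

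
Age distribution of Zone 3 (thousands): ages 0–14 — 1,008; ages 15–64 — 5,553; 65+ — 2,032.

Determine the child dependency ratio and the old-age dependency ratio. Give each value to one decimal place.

Youth dependency ratio: 18.2
Old-age dependency ratio: 36.6

Youth dependency ratio = 1,008 / 5,553 × 100 = 18.2
Old-age dependency ratio = 2,032 / 5,553 × 100 = 36.6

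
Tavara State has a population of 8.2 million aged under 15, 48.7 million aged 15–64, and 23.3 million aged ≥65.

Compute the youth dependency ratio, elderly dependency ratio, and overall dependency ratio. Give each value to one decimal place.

Youth dependency ratio = 8.2 / 48.7 × 100 = 16.8
Old-age dependency ratio = 23.3 / 48.7 × 100 = 47.8
Total dependency ratio = (8.2 + 23.3) / 48.7 × 100 = 31.5 / 48.7 × 100 = 64.7

Youth dependency ratio: 16.8
Old-age dependency ratio: 47.8
Total dependency ratio: 64.7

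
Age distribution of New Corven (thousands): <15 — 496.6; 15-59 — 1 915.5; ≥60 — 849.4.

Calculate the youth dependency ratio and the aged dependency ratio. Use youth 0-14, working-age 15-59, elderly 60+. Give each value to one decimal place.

Youth dependency ratio: 25.9
Old-age dependency ratio: 44.3

Youth dependency ratio = 496.6 / 1 915.5 × 100 = 25.9
Old-age dependency ratio = 849.4 / 1 915.5 × 100 = 44.3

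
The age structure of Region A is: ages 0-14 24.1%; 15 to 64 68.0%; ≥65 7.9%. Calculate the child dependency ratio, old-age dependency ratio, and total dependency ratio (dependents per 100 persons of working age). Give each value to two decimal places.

Youth dependency ratio: 35.44
Old-age dependency ratio: 11.62
Total dependency ratio: 47.06

Youth dependency ratio = 24.1 / 68.0 × 100 = 35.44
Old-age dependency ratio = 7.9 / 68.0 × 100 = 11.62
Total dependency ratio = (24.1 + 7.9) / 68.0 × 100 = 32.0 / 68.0 × 100 = 47.06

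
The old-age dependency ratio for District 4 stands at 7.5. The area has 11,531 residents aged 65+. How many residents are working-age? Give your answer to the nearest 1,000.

Old-age dependency ratio = elderly / working-age × 100
7.5 = 11,531 / W × 100
⇒ 154,000

Working-age: 154,000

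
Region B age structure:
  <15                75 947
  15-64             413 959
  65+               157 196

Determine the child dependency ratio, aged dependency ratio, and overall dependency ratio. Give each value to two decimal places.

Youth dependency ratio: 18.35
Old-age dependency ratio: 37.97
Total dependency ratio: 56.32

Youth dependency ratio = 75 947 / 413 959 × 100 = 18.35
Old-age dependency ratio = 157 196 / 413 959 × 100 = 37.97
Total dependency ratio = (75 947 + 157 196) / 413 959 × 100 = 233 143 / 413 959 × 100 = 56.32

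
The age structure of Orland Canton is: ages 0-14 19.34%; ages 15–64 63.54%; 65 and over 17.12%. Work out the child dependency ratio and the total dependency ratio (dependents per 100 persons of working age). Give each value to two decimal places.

Youth dependency ratio: 30.44
Total dependency ratio: 57.38

Youth dependency ratio = 19.34 / 63.54 × 100 = 30.44
Total dependency ratio = (19.34 + 17.12) / 63.54 × 100 = 36.46 / 63.54 × 100 = 57.38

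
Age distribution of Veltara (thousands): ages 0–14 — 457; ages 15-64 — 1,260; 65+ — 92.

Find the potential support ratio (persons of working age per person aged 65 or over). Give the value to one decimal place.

Potential support ratio: 13.7

Potential support ratio = 1,260 / 92 = 13.7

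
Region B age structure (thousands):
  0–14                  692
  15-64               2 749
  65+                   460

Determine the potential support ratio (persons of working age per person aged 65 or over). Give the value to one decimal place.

Potential support ratio = 2 749 / 460 = 6.0

Potential support ratio: 6.0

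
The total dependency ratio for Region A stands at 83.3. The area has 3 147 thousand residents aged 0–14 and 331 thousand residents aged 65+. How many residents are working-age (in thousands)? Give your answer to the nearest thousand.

Total dependency ratio = (youth + elderly) / working-age × 100
83.3 = (3 147 + 331) / W × 100
⇒ 4 175

Working-age: 4 175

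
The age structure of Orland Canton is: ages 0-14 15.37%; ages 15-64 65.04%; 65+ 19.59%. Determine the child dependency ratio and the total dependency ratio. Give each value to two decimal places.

Youth dependency ratio: 23.63
Total dependency ratio: 53.75

Youth dependency ratio = 15.37 / 65.04 × 100 = 23.63
Total dependency ratio = (15.37 + 19.59) / 65.04 × 100 = 34.96 / 65.04 × 100 = 53.75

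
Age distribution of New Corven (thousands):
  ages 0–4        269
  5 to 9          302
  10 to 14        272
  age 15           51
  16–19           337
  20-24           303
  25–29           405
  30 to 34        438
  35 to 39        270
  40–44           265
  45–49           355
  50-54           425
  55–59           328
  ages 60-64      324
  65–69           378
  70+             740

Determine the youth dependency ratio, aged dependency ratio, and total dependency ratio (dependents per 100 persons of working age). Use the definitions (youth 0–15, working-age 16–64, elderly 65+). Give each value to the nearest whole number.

0–15: 269 + 302 + 272 + 51 = 894
16–64: 337 + 303 + 405 + 438 + 270 + 265 + 355 + 425 + 328 + 324 = 3,450
65+: 378 + 740 = 1,118
Youth dependency ratio = 894 / 3,450 × 100 = 26
Old-age dependency ratio = 1,118 / 3,450 × 100 = 32
Total dependency ratio = (894 + 1,118) / 3,450 × 100 = 2,012 / 3,450 × 100 = 58

Youth dependency ratio: 26
Old-age dependency ratio: 32
Total dependency ratio: 58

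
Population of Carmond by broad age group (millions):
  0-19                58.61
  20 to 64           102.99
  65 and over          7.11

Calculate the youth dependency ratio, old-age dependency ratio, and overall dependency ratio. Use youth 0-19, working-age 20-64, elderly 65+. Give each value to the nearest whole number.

Youth dependency ratio: 57
Old-age dependency ratio: 7
Total dependency ratio: 64

Youth dependency ratio = 58.61 / 102.99 × 100 = 57
Old-age dependency ratio = 7.11 / 102.99 × 100 = 7
Total dependency ratio = (58.61 + 7.11) / 102.99 × 100 = 65.72 / 102.99 × 100 = 64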